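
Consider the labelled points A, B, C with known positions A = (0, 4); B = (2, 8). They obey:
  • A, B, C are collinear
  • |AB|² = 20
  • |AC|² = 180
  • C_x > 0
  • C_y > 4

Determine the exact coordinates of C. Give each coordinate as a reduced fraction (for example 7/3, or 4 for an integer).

1. C_x = 6  [[A, B, C are collinear ⇒ -4x+2y-8=0] ∩ [|C−(0, 4)|²=180]]
2. C_y = 16  [[A, B, C are collinear ⇒ -4x+2y-8=0] ∩ [|C−(0, 4)|²=180]]
   so C = (6, 16)

C = (6, 16)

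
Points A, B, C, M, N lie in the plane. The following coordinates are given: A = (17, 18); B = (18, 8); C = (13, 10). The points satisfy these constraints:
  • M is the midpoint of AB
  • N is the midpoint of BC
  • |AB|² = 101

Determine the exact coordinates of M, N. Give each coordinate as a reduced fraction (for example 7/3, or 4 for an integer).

1. M_x = 35/2  [2·M = A+B = (17, 18)+(18, 8)]
2. M_y = 13  [2·M = A+B = (17, 18)+(18, 8)]
   so M = (35/2, 13)
3. N_x = 31/2  [2·N = B+C = (18, 8)+(13, 10)]
4. N_y = 9  [2·N = B+C = (18, 8)+(13, 10)]
   so N = (31/2, 9)

M = (35/2, 13)
N = (31/2, 9)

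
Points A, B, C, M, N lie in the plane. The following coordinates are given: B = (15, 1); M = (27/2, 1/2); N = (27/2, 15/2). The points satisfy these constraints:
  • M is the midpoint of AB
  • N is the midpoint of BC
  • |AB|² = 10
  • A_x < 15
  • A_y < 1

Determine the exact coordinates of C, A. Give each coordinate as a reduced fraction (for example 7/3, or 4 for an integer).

1. A_x = 12  [A = 2·M−B = 2·(27/2, 1/2)−(15, 1)]
2. A_y = 0  [A = 2·M−B = 2·(27/2, 1/2)−(15, 1)]
   so A = (12, 0)
3. C_x = 12  [C = 2·N−B = 2·(27/2, 15/2)−(15, 1)]
4. C_y = 14  [C = 2·N−B = 2·(27/2, 15/2)−(15, 1)]
   so C = (12, 14)

C = (12, 14)
A = (12, 0)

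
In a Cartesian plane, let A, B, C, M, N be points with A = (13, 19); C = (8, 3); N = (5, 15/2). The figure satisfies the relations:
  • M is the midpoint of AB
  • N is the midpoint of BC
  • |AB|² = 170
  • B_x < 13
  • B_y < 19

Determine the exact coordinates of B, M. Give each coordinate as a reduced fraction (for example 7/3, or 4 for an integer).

1. B_x = 2  [B = 2·N−C = 2·(5, 15/2)−(8, 3)]
2. B_y = 12  [B = 2·N−C = 2·(5, 15/2)−(8, 3)]
   so B = (2, 12)
3. M_x = 15/2  [2·M = A+B = (13, 19)+(2, 12)]
4. M_y = 31/2  [2·M = A+B = (13, 19)+(2, 12)]
   so M = (15/2, 31/2)

B = (2, 12)
M = (15/2, 31/2)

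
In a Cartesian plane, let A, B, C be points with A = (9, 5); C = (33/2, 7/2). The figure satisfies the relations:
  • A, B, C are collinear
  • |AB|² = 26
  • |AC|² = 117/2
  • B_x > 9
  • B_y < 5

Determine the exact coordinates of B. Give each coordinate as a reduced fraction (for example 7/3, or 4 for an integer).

B = (14, 4)

1. B_x = 14  [[A, B, C are collinear ⇒ -3/2x-15/2y+51=0] ∩ [|B−(9, 5)|²=26]]
2. B_y = 4  [[A, B, C are collinear ⇒ -3/2x-15/2y+51=0] ∩ [|B−(9, 5)|²=26]]
   so B = (14, 4)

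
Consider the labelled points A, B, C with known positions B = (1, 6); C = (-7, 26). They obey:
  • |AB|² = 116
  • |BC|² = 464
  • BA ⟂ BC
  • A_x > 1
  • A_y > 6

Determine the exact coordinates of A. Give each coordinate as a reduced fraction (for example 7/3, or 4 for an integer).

1. A_x = 11  [[BA ⟂ BC ⇒ -8x+20y-112=0] ∩ [|A−(1, 6)|²=116]]
2. A_y = 10  [[BA ⟂ BC ⇒ -8x+20y-112=0] ∩ [|A−(1, 6)|²=116]]
   so A = (11, 10)

A = (11, 10)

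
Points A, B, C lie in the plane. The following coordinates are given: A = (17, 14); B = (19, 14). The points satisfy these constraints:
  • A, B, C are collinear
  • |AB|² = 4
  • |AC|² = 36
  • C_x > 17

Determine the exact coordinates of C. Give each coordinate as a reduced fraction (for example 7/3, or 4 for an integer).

C = (23, 14)

1. C_x = 23  [[A, B, C are collinear ⇒ 2y-28=0] ∩ [|C−(17, 14)|²=36]]
2. C_y = 14  [[A, B, C are collinear ⇒ 2y-28=0] ∩ [|C−(17, 14)|²=36]]
   so C = (23, 14)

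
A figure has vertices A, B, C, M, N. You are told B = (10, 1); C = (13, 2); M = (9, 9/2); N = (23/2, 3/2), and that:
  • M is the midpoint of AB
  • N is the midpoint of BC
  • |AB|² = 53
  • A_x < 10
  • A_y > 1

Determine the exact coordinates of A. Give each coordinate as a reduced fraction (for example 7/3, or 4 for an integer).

1. A_x = 8  [A = 2·M−B = 2·(9, 9/2)−(10, 1)]
2. A_y = 8  [A = 2·M−B = 2·(9, 9/2)−(10, 1)]
   so A = (8, 8)

A = (8, 8)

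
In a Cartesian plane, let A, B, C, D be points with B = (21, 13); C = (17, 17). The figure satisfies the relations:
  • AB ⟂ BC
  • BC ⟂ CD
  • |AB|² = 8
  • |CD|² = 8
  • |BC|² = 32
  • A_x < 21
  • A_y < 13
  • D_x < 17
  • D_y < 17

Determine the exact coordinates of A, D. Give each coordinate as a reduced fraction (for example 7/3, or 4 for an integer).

1. A_x = 19  [[AB ⟂ BC ⇒ 4x-4y-32=0] ∩ [|A−(21, 13)|²=8]]
2. A_y = 11  [[AB ⟂ BC ⇒ 4x-4y-32=0] ∩ [|A−(21, 13)|²=8]]
   so A = (19, 11)
3. D_x = 15  [[BC ⟂ CD ⇒ -4x+4y=0] ∩ [|D−(17, 17)|²=8]]
4. D_y = 15  [[BC ⟂ CD ⇒ -4x+4y=0] ∩ [|D−(17, 17)|²=8]]
   so D = (15, 15)

A = (19, 11)
D = (15, 15)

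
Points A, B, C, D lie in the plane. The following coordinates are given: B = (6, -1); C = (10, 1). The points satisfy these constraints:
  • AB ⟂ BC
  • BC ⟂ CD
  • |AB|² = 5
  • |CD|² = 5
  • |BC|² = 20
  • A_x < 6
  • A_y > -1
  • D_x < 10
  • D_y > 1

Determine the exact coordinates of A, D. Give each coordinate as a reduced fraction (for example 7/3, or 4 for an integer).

A = (5, 1)
D = (9, 3)

1. A_x = 5  [[AB ⟂ BC ⇒ -4x-2y+22=0] ∩ [|A−(6, -1)|²=5]]
2. A_y = 1  [[AB ⟂ BC ⇒ -4x-2y+22=0] ∩ [|A−(6, -1)|²=5]]
   so A = (5, 1)
3. D_x = 9  [[BC ⟂ CD ⇒ 4x+2y-42=0] ∩ [|D−(10, 1)|²=5]]
4. D_y = 3  [[BC ⟂ CD ⇒ 4x+2y-42=0] ∩ [|D−(10, 1)|²=5]]
   so D = (9, 3)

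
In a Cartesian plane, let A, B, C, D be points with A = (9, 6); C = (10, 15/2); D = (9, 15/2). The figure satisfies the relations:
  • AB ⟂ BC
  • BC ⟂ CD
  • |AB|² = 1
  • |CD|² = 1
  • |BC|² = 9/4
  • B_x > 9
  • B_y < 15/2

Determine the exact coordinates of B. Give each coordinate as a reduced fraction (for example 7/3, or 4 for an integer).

1. B_x = 10  [[BC ⟂ CD ⇒ 1x-10=0] ∩ [|B−(9, 6)|²=1]]
2. B_y = 6  [[BC ⟂ CD ⇒ 1x-10=0] ∩ [|B−(9, 6)|²=1]]
   so B = (10, 6)

B = (10, 6)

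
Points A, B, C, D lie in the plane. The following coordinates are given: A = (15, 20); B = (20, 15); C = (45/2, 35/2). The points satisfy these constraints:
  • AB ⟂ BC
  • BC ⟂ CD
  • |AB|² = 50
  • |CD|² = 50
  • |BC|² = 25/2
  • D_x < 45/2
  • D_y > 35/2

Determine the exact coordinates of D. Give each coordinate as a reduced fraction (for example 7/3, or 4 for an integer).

D = (35/2, 45/2)

1. D_x = 35/2  [[BC ⟂ CD ⇒ 5/2x+5/2y-100=0] ∩ [|D−(45/2, 35/2)|²=50]]
2. D_y = 45/2  [[BC ⟂ CD ⇒ 5/2x+5/2y-100=0] ∩ [|D−(45/2, 35/2)|²=50]]
   so D = (35/2, 45/2)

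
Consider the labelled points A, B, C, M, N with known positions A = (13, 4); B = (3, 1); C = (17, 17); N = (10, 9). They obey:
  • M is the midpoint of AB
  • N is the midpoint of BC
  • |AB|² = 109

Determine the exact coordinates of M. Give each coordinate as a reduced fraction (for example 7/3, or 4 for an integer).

1. M_x = 8  [2·M = A+B = (13, 4)+(3, 1)]
2. M_y = 5/2  [2·M = A+B = (13, 4)+(3, 1)]
   so M = (8, 5/2)

M = (8, 5/2)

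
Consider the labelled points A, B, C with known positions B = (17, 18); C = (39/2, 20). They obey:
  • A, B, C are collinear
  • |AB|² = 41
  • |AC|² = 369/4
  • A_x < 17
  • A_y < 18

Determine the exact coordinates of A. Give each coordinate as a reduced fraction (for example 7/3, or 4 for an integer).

1. A_x = 12  [[A, B, C are collinear ⇒ -2x+5/2y-11=0] ∩ [|A−(17, 18)|²=41]]
2. A_y = 14  [[A, B, C are collinear ⇒ -2x+5/2y-11=0] ∩ [|A−(17, 18)|²=41]]
   so A = (12, 14)

A = (12, 14)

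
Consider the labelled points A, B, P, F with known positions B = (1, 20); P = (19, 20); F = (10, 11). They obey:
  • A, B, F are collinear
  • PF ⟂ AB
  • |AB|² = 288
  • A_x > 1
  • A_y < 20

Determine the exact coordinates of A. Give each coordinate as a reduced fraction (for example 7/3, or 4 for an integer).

A = (13, 8)

1. A_x = 13  [[A, B, F are collinear ⇒ 9x+9y-189=0] ∩ [|A−(1, 20)|²=288]]
2. A_y = 8  [[A, B, F are collinear ⇒ 9x+9y-189=0] ∩ [|A−(1, 20)|²=288]]
   so A = (13, 8)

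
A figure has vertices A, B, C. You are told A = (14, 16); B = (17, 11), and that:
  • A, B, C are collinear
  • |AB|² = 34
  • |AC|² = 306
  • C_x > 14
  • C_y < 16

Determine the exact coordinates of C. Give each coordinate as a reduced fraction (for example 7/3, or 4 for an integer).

1. C_x = 23  [[A, B, C are collinear ⇒ 5x+3y-118=0] ∩ [|C−(14, 16)|²=306]]
2. C_y = 1  [[A, B, C are collinear ⇒ 5x+3y-118=0] ∩ [|C−(14, 16)|²=306]]
   so C = (23, 1)

C = (23, 1)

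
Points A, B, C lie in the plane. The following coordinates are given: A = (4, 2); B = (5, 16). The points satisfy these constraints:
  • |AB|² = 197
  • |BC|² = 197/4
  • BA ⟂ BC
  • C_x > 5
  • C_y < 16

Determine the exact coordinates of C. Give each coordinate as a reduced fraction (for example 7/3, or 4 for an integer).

1. C_x = 12  [[BA ⟂ BC ⇒ -1x-14y+229=0] ∩ [|C−(5, 16)|²=197/4]]
2. C_y = 31/2  [[BA ⟂ BC ⇒ -1x-14y+229=0] ∩ [|C−(5, 16)|²=197/4]]
   so C = (12, 31/2)

C = (12, 31/2)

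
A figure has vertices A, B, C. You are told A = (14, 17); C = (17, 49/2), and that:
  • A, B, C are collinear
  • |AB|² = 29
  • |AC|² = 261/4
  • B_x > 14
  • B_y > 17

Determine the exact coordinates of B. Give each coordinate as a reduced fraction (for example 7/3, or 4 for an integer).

1. B_x = 16  [[A, B, C are collinear ⇒ 15/2x-3y-54=0] ∩ [|B−(14, 17)|²=29]]
2. B_y = 22  [[A, B, C are collinear ⇒ 15/2x-3y-54=0] ∩ [|B−(14, 17)|²=29]]
   so B = (16, 22)

B = (16, 22)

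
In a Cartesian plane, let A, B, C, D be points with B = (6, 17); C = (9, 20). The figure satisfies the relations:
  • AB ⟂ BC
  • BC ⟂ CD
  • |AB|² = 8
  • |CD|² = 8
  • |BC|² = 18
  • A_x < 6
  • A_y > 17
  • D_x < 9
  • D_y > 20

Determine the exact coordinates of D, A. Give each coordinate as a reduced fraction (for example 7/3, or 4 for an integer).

D = (7, 22)
A = (4, 19)

1. D_x = 7  [[BC ⟂ CD ⇒ 3x+3y-87=0] ∩ [|D−(9, 20)|²=8]]
2. D_y = 22  [[BC ⟂ CD ⇒ 3x+3y-87=0] ∩ [|D−(9, 20)|²=8]]
   so D = (7, 22)
3. A_x = 4  [[AB ⟂ BC ⇒ -3x-3y+69=0] ∩ [|A−(6, 17)|²=8]]
4. A_y = 19  [[AB ⟂ BC ⇒ -3x-3y+69=0] ∩ [|A−(6, 17)|²=8]]
   so A = (4, 19)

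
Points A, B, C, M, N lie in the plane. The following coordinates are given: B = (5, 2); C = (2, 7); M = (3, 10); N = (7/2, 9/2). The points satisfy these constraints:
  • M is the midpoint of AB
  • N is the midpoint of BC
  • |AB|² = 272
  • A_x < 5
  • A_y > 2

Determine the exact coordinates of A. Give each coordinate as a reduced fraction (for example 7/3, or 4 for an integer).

A = (1, 18)

1. A_x = 1  [A = 2·M−B = 2·(3, 10)−(5, 2)]
2. A_y = 18  [A = 2·M−B = 2·(3, 10)−(5, 2)]
   so A = (1, 18)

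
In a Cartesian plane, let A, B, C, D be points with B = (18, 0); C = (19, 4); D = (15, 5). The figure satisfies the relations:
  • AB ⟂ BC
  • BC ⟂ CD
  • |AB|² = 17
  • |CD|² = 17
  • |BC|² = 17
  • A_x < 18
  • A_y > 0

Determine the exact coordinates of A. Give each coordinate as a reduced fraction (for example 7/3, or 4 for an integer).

A = (14, 1)

1. A_x = 14  [[AB ⟂ BC ⇒ -1x-4y+18=0] ∩ [|A−(18, 0)|²=17]]
2. A_y = 1  [[AB ⟂ BC ⇒ -1x-4y+18=0] ∩ [|A−(18, 0)|²=17]]
   so A = (14, 1)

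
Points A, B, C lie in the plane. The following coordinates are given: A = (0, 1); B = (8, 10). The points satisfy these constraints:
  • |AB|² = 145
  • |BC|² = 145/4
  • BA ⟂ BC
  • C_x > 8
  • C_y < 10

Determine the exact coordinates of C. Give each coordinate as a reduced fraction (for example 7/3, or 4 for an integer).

C = (25/2, 6)

1. C_x = 25/2  [[BA ⟂ BC ⇒ -8x-9y+154=0] ∩ [|C−(8, 10)|²=145/4]]
2. C_y = 6  [[BA ⟂ BC ⇒ -8x-9y+154=0] ∩ [|C−(8, 10)|²=145/4]]
   so C = (25/2, 6)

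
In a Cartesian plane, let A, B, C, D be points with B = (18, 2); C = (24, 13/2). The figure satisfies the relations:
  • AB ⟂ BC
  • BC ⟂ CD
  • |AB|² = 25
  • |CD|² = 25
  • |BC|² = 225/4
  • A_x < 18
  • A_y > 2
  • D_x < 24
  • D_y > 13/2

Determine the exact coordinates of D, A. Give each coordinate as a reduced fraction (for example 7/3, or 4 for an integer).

D = (21, 21/2)
A = (15, 6)

1. D_x = 21  [[BC ⟂ CD ⇒ 6x+9/2y-693/4=0] ∩ [|D−(24, 13/2)|²=25]]
2. D_y = 21/2  [[BC ⟂ CD ⇒ 6x+9/2y-693/4=0] ∩ [|D−(24, 13/2)|²=25]]
   so D = (21, 21/2)
3. A_x = 15  [[AB ⟂ BC ⇒ -6x-9/2y+117=0] ∩ [|A−(18, 2)|²=25]]
4. A_y = 6  [[AB ⟂ BC ⇒ -6x-9/2y+117=0] ∩ [|A−(18, 2)|²=25]]
   so A = (15, 6)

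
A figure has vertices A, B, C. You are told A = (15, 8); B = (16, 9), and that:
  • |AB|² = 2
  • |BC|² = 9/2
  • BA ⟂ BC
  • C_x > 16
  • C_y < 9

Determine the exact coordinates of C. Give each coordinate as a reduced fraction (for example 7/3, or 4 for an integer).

C = (35/2, 15/2)

1. C_x = 35/2  [[BA ⟂ BC ⇒ -1x-1y+25=0] ∩ [|C−(16, 9)|²=9/2]]
2. C_y = 15/2  [[BA ⟂ BC ⇒ -1x-1y+25=0] ∩ [|C−(16, 9)|²=9/2]]
   so C = (35/2, 15/2)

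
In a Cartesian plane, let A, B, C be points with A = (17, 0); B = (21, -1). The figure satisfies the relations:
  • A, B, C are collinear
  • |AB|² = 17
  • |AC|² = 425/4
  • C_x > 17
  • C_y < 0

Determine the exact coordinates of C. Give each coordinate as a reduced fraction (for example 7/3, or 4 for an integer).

C = (27, -5/2)

1. C_x = 27  [[A, B, C are collinear ⇒ 1x+4y-17=0] ∩ [|C−(17, 0)|²=425/4]]
2. C_y = -5/2  [[A, B, C are collinear ⇒ 1x+4y-17=0] ∩ [|C−(17, 0)|²=425/4]]
   so C = (27, -5/2)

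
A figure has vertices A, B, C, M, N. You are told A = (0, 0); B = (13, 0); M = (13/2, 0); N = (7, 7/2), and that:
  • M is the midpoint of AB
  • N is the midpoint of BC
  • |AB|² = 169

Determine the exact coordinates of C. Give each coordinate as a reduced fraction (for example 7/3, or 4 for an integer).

C = (1, 7)

1. C_x = 1  [C = 2·N−B = 2·(7, 7/2)−(13, 0)]
2. C_y = 7  [C = 2·N−B = 2·(7, 7/2)−(13, 0)]
   so C = (1, 7)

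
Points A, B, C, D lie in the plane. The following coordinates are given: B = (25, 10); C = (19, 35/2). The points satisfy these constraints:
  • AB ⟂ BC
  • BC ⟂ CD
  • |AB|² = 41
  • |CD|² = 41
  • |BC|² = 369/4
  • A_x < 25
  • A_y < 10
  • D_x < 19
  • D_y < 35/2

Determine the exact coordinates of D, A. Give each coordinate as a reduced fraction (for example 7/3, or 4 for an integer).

1. D_x = 14  [[BC ⟂ CD ⇒ -6x+15/2y-69/4=0] ∩ [|D−(19, 35/2)|²=41]]
2. D_y = 27/2  [[BC ⟂ CD ⇒ -6x+15/2y-69/4=0] ∩ [|D−(19, 35/2)|²=41]]
   so D = (14, 27/2)
3. A_x = 20  [[AB ⟂ BC ⇒ 6x-15/2y-75=0] ∩ [|A−(25, 10)|²=41]]
4. A_y = 6  [[AB ⟂ BC ⇒ 6x-15/2y-75=0] ∩ [|A−(25, 10)|²=41]]
   so A = (20, 6)

D = (14, 27/2)
A = (20, 6)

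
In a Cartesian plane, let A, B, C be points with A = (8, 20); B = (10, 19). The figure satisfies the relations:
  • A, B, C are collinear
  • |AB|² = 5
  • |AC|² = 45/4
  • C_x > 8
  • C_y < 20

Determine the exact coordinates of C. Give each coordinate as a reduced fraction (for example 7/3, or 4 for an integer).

C = (11, 37/2)

1. C_x = 11  [[A, B, C are collinear ⇒ 1x+2y-48=0] ∩ [|C−(8, 20)|²=45/4]]
2. C_y = 37/2  [[A, B, C are collinear ⇒ 1x+2y-48=0] ∩ [|C−(8, 20)|²=45/4]]
   so C = (11, 37/2)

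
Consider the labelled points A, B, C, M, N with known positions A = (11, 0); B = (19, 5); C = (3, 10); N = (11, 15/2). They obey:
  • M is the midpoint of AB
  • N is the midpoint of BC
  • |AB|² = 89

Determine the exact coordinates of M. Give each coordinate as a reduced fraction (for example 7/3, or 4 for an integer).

M = (15, 5/2)

1. M_x = 15  [2·M = A+B = (11, 0)+(19, 5)]
2. M_y = 5/2  [2·M = A+B = (11, 0)+(19, 5)]
   so M = (15, 5/2)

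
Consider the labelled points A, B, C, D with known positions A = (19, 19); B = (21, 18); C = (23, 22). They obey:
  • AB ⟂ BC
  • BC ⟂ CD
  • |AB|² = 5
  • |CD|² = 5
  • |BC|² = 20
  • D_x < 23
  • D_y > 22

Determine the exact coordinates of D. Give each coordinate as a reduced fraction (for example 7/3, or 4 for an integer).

D = (21, 23)

1. D_x = 21  [[BC ⟂ CD ⇒ 2x+4y-134=0] ∩ [|D−(23, 22)|²=5]]
2. D_y = 23  [[BC ⟂ CD ⇒ 2x+4y-134=0] ∩ [|D−(23, 22)|²=5]]
   so D = (21, 23)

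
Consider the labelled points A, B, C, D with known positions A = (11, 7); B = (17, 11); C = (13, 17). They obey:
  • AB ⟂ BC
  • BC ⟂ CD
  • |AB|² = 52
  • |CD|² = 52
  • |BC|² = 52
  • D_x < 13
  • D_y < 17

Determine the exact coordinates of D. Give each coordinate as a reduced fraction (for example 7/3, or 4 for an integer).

1. D_x = 7  [[BC ⟂ CD ⇒ -4x+6y-50=0] ∩ [|D−(13, 17)|²=52]]
2. D_y = 13  [[BC ⟂ CD ⇒ -4x+6y-50=0] ∩ [|D−(13, 17)|²=52]]
   so D = (7, 13)

D = (7, 13)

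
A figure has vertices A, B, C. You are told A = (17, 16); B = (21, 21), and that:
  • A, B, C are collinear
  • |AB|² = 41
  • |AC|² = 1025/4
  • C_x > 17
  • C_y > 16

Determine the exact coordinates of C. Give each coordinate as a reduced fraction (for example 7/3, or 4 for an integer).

1. C_x = 27  [[A, B, C are collinear ⇒ -5x+4y+21=0] ∩ [|C−(17, 16)|²=1025/4]]
2. C_y = 57/2  [[A, B, C are collinear ⇒ -5x+4y+21=0] ∩ [|C−(17, 16)|²=1025/4]]
   so C = (27, 57/2)

C = (27, 57/2)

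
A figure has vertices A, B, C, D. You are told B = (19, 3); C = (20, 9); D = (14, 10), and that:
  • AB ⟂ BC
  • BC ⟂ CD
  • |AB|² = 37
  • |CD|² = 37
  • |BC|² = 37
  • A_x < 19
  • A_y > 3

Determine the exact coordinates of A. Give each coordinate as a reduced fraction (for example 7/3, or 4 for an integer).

1. A_x = 13  [[AB ⟂ BC ⇒ -1x-6y+37=0] ∩ [|A−(19, 3)|²=37]]
2. A_y = 4  [[AB ⟂ BC ⇒ -1x-6y+37=0] ∩ [|A−(19, 3)|²=37]]
   so A = (13, 4)

A = (13, 4)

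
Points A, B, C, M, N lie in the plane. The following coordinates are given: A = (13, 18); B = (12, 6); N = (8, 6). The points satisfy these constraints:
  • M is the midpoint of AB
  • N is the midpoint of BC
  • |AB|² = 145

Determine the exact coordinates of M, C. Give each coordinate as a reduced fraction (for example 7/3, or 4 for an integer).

M = (25/2, 12)
C = (4, 6)

1. M_x = 25/2  [2·M = A+B = (13, 18)+(12, 6)]
2. M_y = 12  [2·M = A+B = (13, 18)+(12, 6)]
   so M = (25/2, 12)
3. C_x = 4  [C = 2·N−B = 2·(8, 6)−(12, 6)]
4. C_y = 6  [C = 2·N−B = 2·(8, 6)−(12, 6)]
   so C = (4, 6)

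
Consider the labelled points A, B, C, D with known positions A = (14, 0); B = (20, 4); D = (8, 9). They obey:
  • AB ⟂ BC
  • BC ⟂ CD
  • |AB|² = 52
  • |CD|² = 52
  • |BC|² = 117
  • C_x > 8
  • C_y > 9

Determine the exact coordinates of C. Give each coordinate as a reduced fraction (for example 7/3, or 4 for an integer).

1. C_x = 14  [[AB ⟂ BC ⇒ 6x+4y-136=0] ∩ [|C−(8, 9)|²=52]]
2. C_y = 13  [[AB ⟂ BC ⇒ 6x+4y-136=0] ∩ [|C−(8, 9)|²=52]]
   so C = (14, 13)

C = (14, 13)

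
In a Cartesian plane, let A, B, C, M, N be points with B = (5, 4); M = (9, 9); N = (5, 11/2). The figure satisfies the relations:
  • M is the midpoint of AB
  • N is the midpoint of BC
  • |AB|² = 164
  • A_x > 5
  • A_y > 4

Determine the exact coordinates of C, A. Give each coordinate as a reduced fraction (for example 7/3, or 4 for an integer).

1. A_x = 13  [A = 2·M−B = 2·(9, 9)−(5, 4)]
2. A_y = 14  [A = 2·M−B = 2·(9, 9)−(5, 4)]
   so A = (13, 14)
3. C_x = 5  [C = 2·N−B = 2·(5, 11/2)−(5, 4)]
4. C_y = 7  [C = 2·N−B = 2·(5, 11/2)−(5, 4)]
   so C = (5, 7)

C = (5, 7)
A = (13, 14)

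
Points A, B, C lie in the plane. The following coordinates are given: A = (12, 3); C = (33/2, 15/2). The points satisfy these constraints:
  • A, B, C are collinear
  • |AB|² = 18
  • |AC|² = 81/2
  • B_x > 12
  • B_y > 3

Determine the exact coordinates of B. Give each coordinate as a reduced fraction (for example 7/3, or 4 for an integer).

1. B_x = 15  [[A, B, C are collinear ⇒ 9/2x-9/2y-81/2=0] ∩ [|B−(12, 3)|²=18]]
2. B_y = 6  [[A, B, C are collinear ⇒ 9/2x-9/2y-81/2=0] ∩ [|B−(12, 3)|²=18]]
   so B = (15, 6)

B = (15, 6)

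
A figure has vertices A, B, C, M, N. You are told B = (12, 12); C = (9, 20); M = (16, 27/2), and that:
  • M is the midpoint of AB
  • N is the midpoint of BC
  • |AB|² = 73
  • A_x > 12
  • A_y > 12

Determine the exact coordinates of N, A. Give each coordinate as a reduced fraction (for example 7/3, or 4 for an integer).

1. A_x = 20  [A = 2·M−B = 2·(16, 27/2)−(12, 12)]
2. A_y = 15  [A = 2·M−B = 2·(16, 27/2)−(12, 12)]
   so A = (20, 15)
3. N_x = 21/2  [2·N = B+C = (12, 12)+(9, 20)]
4. N_y = 16  [2·N = B+C = (12, 12)+(9, 20)]
   so N = (21/2, 16)

N = (21/2, 16)
A = (20, 15)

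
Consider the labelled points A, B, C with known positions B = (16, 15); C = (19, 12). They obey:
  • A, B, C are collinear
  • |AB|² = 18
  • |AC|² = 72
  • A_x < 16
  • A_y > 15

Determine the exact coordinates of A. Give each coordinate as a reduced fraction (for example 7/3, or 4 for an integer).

1. A_x = 13  [[A, B, C are collinear ⇒ 3x+3y-93=0] ∩ [|A−(16, 15)|²=18]]
2. A_y = 18  [[A, B, C are collinear ⇒ 3x+3y-93=0] ∩ [|A−(16, 15)|²=18]]
   so A = (13, 18)

A = (13, 18)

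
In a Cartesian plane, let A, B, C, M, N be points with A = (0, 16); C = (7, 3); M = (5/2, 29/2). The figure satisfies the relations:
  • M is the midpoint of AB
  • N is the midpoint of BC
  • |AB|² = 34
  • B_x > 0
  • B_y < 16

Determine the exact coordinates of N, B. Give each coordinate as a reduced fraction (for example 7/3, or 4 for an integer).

1. B_x = 5  [B = 2·M−A = 2·(5/2, 29/2)−(0, 16)]
2. B_y = 13  [B = 2·M−A = 2·(5/2, 29/2)−(0, 16)]
   so B = (5, 13)
3. N_x = 6  [2·N = B+C = (5, 13)+(7, 3)]
4. N_y = 8  [2·N = B+C = (5, 13)+(7, 3)]
   so N = (6, 8)

N = (6, 8)
B = (5, 13)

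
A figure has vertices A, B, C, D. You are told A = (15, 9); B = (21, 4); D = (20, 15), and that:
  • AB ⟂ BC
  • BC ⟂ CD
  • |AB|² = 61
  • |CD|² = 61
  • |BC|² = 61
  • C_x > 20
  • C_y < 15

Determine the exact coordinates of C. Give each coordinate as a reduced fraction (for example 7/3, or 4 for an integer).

1. C_x = 26  [[AB ⟂ BC ⇒ 6x-5y-106=0] ∩ [|C−(20, 15)|²=61]]
2. C_y = 10  [[AB ⟂ BC ⇒ 6x-5y-106=0] ∩ [|C−(20, 15)|²=61]]
   so C = (26, 10)

C = (26, 10)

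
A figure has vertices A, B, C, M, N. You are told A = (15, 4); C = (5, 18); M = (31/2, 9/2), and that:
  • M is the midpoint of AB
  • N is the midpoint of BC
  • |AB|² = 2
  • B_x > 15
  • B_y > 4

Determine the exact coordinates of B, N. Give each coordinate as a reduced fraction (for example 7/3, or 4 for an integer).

1. B_x = 16  [B = 2·M−A = 2·(31/2, 9/2)−(15, 4)]
2. B_y = 5  [B = 2·M−A = 2·(31/2, 9/2)−(15, 4)]
   so B = (16, 5)
3. N_x = 21/2  [2·N = B+C = (16, 5)+(5, 18)]
4. N_y = 23/2  [2·N = B+C = (16, 5)+(5, 18)]
   so N = (21/2, 23/2)

B = (16, 5)
N = (21/2, 23/2)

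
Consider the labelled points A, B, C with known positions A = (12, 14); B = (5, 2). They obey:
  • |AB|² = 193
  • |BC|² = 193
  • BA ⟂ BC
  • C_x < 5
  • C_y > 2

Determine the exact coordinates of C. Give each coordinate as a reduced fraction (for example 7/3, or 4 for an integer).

C = (-7, 9)

1. C_x = -7  [[BA ⟂ BC ⇒ 7x+12y-59=0] ∩ [|C−(5, 2)|²=193]]
2. C_y = 9  [[BA ⟂ BC ⇒ 7x+12y-59=0] ∩ [|C−(5, 2)|²=193]]
   so C = (-7, 9)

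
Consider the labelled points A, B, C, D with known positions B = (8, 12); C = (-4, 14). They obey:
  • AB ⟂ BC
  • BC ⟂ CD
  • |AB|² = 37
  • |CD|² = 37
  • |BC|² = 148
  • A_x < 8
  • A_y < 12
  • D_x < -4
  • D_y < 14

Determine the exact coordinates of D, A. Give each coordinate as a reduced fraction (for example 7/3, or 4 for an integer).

1. D_x = -5  [[BC ⟂ CD ⇒ -12x+2y-76=0] ∩ [|D−(-4, 14)|²=37]]
2. D_y = 8  [[BC ⟂ CD ⇒ -12x+2y-76=0] ∩ [|D−(-4, 14)|²=37]]
   so D = (-5, 8)
3. A_x = 7  [[AB ⟂ BC ⇒ 12x-2y-72=0] ∩ [|A−(8, 12)|²=37]]
4. A_y = 6  [[AB ⟂ BC ⇒ 12x-2y-72=0] ∩ [|A−(8, 12)|²=37]]
   so A = (7, 6)

D = (-5, 8)
A = (7, 6)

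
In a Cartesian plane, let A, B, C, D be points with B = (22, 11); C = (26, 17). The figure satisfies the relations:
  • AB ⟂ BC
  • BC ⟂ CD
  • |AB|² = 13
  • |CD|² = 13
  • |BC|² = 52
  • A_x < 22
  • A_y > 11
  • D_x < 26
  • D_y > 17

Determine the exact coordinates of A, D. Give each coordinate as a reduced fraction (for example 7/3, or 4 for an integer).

A = (19, 13)
D = (23, 19)

1. A_x = 19  [[AB ⟂ BC ⇒ -4x-6y+154=0] ∩ [|A−(22, 11)|²=13]]
2. A_y = 13  [[AB ⟂ BC ⇒ -4x-6y+154=0] ∩ [|A−(22, 11)|²=13]]
   so A = (19, 13)
3. D_x = 23  [[BC ⟂ CD ⇒ 4x+6y-206=0] ∩ [|D−(26, 17)|²=13]]
4. D_y = 19  [[BC ⟂ CD ⇒ 4x+6y-206=0] ∩ [|D−(26, 17)|²=13]]
   so D = (23, 19)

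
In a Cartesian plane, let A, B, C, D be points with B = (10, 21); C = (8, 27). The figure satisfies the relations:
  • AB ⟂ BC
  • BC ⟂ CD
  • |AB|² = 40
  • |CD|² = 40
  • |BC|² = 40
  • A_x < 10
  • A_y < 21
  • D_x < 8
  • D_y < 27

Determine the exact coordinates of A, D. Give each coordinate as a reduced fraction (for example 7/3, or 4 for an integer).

1. A_x = 4  [[AB ⟂ BC ⇒ 2x-6y+106=0] ∩ [|A−(10, 21)|²=40]]
2. A_y = 19  [[AB ⟂ BC ⇒ 2x-6y+106=0] ∩ [|A−(10, 21)|²=40]]
   so A = (4, 19)
3. D_x = 2  [[BC ⟂ CD ⇒ -2x+6y-146=0] ∩ [|D−(8, 27)|²=40]]
4. D_y = 25  [[BC ⟂ CD ⇒ -2x+6y-146=0] ∩ [|D−(8, 27)|²=40]]
   so D = (2, 25)

A = (4, 19)
D = (2, 25)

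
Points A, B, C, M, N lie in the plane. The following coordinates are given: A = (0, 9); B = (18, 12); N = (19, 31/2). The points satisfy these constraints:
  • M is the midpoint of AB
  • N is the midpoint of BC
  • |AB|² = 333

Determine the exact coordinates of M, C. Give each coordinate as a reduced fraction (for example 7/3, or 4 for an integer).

1. M_x = 9  [2·M = A+B = (0, 9)+(18, 12)]
2. M_y = 21/2  [2·M = A+B = (0, 9)+(18, 12)]
   so M = (9, 21/2)
3. C_x = 20  [C = 2·N−B = 2·(19, 31/2)−(18, 12)]
4. C_y = 19  [C = 2·N−B = 2·(19, 31/2)−(18, 12)]
   so C = (20, 19)

M = (9, 21/2)
C = (20, 19)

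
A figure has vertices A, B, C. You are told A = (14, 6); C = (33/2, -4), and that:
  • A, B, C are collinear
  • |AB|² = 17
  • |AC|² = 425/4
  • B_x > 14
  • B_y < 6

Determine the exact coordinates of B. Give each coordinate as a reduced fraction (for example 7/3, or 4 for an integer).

B = (15, 2)

1. B_x = 15  [[A, B, C are collinear ⇒ -10x-5/2y+155=0] ∩ [|B−(14, 6)|²=17]]
2. B_y = 2  [[A, B, C are collinear ⇒ -10x-5/2y+155=0] ∩ [|B−(14, 6)|²=17]]
   so B = (15, 2)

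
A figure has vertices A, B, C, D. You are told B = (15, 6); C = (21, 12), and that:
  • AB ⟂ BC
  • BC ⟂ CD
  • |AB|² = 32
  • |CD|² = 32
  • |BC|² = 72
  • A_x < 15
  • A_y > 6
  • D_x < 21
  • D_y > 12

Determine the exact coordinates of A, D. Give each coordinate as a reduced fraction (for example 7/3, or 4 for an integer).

1. A_x = 11  [[AB ⟂ BC ⇒ -6x-6y+126=0] ∩ [|A−(15, 6)|²=32]]
2. A_y = 10  [[AB ⟂ BC ⇒ -6x-6y+126=0] ∩ [|A−(15, 6)|²=32]]
   so A = (11, 10)
3. D_x = 17  [[BC ⟂ CD ⇒ 6x+6y-198=0] ∩ [|D−(21, 12)|²=32]]
4. D_y = 16  [[BC ⟂ CD ⇒ 6x+6y-198=0] ∩ [|D−(21, 12)|²=32]]
   so D = (17, 16)

A = (11, 10)
D = (17, 16)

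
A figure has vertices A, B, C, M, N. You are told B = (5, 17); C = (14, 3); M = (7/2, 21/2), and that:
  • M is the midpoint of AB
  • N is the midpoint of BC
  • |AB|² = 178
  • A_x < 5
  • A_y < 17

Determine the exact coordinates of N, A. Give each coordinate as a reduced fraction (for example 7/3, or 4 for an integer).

1. A_x = 2  [A = 2·M−B = 2·(7/2, 21/2)−(5, 17)]
2. A_y = 4  [A = 2·M−B = 2·(7/2, 21/2)−(5, 17)]
   so A = (2, 4)
3. N_x = 19/2  [2·N = B+C = (5, 17)+(14, 3)]
4. N_y = 10  [2·N = B+C = (5, 17)+(14, 3)]
   so N = (19/2, 10)

N = (19/2, 10)
A = (2, 4)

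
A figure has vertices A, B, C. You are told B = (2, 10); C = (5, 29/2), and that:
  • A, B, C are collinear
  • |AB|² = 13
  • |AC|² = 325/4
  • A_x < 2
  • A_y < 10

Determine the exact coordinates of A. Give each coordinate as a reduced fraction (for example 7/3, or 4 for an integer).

1. A_x = 0  [[A, B, C are collinear ⇒ -9/2x+3y-21=0] ∩ [|A−(2, 10)|²=13]]
2. A_y = 7  [[A, B, C are collinear ⇒ -9/2x+3y-21=0] ∩ [|A−(2, 10)|²=13]]
   so A = (0, 7)

A = (0, 7)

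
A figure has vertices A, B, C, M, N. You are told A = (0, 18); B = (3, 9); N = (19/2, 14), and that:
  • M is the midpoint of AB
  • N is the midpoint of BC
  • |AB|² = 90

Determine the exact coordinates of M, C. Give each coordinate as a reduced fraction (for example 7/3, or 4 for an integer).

1. M_x = 3/2  [2·M = A+B = (0, 18)+(3, 9)]
2. M_y = 27/2  [2·M = A+B = (0, 18)+(3, 9)]
   so M = (3/2, 27/2)
3. C_x = 16  [C = 2·N−B = 2·(19/2, 14)−(3, 9)]
4. C_y = 19  [C = 2·N−B = 2·(19/2, 14)−(3, 9)]
   so C = (16, 19)

M = (3/2, 27/2)
C = (16, 19)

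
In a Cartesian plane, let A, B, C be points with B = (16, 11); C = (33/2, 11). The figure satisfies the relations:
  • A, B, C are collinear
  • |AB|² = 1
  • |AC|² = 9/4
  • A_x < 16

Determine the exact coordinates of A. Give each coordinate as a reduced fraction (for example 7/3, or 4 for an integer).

A = (15, 11)

1. A_x = 15  [[A, B, C are collinear ⇒ 1/2y-11/2=0] ∩ [|A−(16, 11)|²=1]]
2. A_y = 11  [[A, B, C are collinear ⇒ 1/2y-11/2=0] ∩ [|A−(16, 11)|²=1]]
   so A = (15, 11)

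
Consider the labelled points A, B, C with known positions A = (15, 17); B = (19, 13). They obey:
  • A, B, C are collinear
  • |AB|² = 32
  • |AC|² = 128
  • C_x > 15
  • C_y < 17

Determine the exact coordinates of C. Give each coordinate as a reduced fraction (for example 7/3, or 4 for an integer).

C = (23, 9)

1. C_x = 23  [[A, B, C are collinear ⇒ 4x+4y-128=0] ∩ [|C−(15, 17)|²=128]]
2. C_y = 9  [[A, B, C are collinear ⇒ 4x+4y-128=0] ∩ [|C−(15, 17)|²=128]]
   so C = (23, 9)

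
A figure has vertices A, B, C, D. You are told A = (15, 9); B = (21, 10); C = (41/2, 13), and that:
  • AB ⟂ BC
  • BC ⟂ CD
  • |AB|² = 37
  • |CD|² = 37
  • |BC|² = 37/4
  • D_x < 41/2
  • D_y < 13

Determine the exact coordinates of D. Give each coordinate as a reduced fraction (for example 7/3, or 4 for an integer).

D = (29/2, 12)

1. D_x = 29/2  [[BC ⟂ CD ⇒ -1/2x+3y-115/4=0] ∩ [|D−(41/2, 13)|²=37]]
2. D_y = 12  [[BC ⟂ CD ⇒ -1/2x+3y-115/4=0] ∩ [|D−(41/2, 13)|²=37]]
   so D = (29/2, 12)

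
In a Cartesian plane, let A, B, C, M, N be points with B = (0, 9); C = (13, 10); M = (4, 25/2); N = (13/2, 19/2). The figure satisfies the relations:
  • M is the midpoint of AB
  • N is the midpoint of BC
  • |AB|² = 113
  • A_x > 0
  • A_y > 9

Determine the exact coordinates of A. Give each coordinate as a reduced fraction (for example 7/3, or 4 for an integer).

A = (8, 16)

1. A_x = 8  [A = 2·M−B = 2·(4, 25/2)−(0, 9)]
2. A_y = 16  [A = 2·M−B = 2·(4, 25/2)−(0, 9)]
   so A = (8, 16)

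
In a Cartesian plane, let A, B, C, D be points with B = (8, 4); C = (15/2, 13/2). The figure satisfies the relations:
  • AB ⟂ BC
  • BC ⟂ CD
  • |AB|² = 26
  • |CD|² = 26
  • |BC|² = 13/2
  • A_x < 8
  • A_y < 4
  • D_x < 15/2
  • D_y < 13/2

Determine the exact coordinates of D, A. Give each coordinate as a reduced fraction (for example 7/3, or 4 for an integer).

1. D_x = 5/2  [[BC ⟂ CD ⇒ -1/2x+5/2y-25/2=0] ∩ [|D−(15/2, 13/2)|²=26]]
2. D_y = 11/2  [[BC ⟂ CD ⇒ -1/2x+5/2y-25/2=0] ∩ [|D−(15/2, 13/2)|²=26]]
   so D = (5/2, 11/2)
3. A_x = 3  [[AB ⟂ BC ⇒ 1/2x-5/2y+6=0] ∩ [|A−(8, 4)|²=26]]
4. A_y = 3  [[AB ⟂ BC ⇒ 1/2x-5/2y+6=0] ∩ [|A−(8, 4)|²=26]]
   so A = (3, 3)

D = (5/2, 11/2)
A = (3, 3)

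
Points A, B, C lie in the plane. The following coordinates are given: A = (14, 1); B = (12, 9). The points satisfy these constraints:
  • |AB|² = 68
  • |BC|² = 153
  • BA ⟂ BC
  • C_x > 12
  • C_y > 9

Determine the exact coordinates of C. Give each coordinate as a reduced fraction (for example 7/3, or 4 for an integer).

1. C_x = 24  [[BA ⟂ BC ⇒ 2x-8y+48=0] ∩ [|C−(12, 9)|²=153]]
2. C_y = 12  [[BA ⟂ BC ⇒ 2x-8y+48=0] ∩ [|C−(12, 9)|²=153]]
   so C = (24, 12)

C = (24, 12)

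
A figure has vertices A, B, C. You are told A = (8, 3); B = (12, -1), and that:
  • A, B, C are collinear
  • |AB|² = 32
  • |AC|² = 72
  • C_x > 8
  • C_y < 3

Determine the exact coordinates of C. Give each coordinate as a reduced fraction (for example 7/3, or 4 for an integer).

1. C_x = 14  [[A, B, C are collinear ⇒ 4x+4y-44=0] ∩ [|C−(8, 3)|²=72]]
2. C_y = -3  [[A, B, C are collinear ⇒ 4x+4y-44=0] ∩ [|C−(8, 3)|²=72]]
   so C = (14, -3)

C = (14, -3)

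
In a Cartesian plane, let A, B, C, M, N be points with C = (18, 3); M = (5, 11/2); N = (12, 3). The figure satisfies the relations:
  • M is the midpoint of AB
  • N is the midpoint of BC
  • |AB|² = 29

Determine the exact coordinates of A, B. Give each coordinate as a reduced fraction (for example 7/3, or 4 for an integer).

A = (4, 8)
B = (6, 3)

1. B_x = 6  [B = 2·N−C = 2·(12, 3)−(18, 3)]
2. B_y = 3  [B = 2·N−C = 2·(12, 3)−(18, 3)]
   so B = (6, 3)
3. A_x = 4  [A = 2·M−B = 2·(5, 11/2)−(6, 3)]
4. A_y = 8  [A = 2·M−B = 2·(5, 11/2)−(6, 3)]
   so A = (4, 8)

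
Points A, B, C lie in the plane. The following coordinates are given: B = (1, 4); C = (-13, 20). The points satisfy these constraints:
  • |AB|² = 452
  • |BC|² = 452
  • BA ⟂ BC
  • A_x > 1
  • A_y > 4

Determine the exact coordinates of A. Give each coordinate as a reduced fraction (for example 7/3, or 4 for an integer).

1. A_x = 17  [[BA ⟂ BC ⇒ -14x+16y-50=0] ∩ [|A−(1, 4)|²=452]]
2. A_y = 18  [[BA ⟂ BC ⇒ -14x+16y-50=0] ∩ [|A−(1, 4)|²=452]]
   so A = (17, 18)

A = (17, 18)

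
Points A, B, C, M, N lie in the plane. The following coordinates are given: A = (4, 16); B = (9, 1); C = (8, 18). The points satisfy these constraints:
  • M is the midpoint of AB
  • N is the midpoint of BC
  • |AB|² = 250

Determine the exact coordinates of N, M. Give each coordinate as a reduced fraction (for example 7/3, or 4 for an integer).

N = (17/2, 19/2)
M = (13/2, 17/2)

1. M_x = 13/2  [2·M = A+B = (4, 16)+(9, 1)]
2. M_y = 17/2  [2·M = A+B = (4, 16)+(9, 1)]
   so M = (13/2, 17/2)
3. N_x = 17/2  [2·N = B+C = (9, 1)+(8, 18)]
4. N_y = 19/2  [2·N = B+C = (9, 1)+(8, 18)]
   so N = (17/2, 19/2)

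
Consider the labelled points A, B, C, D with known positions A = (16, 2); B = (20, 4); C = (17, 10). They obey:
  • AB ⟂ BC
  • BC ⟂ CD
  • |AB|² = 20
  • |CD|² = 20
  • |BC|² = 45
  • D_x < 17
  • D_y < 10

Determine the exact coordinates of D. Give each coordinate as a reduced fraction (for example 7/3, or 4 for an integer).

D = (13, 8)

1. D_x = 13  [[BC ⟂ CD ⇒ -3x+6y-9=0] ∩ [|D−(17, 10)|²=20]]
2. D_y = 8  [[BC ⟂ CD ⇒ -3x+6y-9=0] ∩ [|D−(17, 10)|²=20]]
   so D = (13, 8)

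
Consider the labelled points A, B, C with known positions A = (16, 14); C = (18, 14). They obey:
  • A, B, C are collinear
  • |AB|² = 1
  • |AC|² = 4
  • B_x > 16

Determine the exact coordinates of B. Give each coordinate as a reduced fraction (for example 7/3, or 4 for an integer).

B = (17, 14)

1. B_x = 17  [[A, B, C are collinear ⇒ -2y+28=0] ∩ [|B−(16, 14)|²=1]]
2. B_y = 14  [[A, B, C are collinear ⇒ -2y+28=0] ∩ [|B−(16, 14)|²=1]]
   so B = (17, 14)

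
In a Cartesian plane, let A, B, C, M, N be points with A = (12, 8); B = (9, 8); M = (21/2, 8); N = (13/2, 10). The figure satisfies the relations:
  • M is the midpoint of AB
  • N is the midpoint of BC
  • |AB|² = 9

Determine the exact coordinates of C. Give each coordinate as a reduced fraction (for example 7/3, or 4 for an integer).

1. C_x = 4  [C = 2·N−B = 2·(13/2, 10)−(9, 8)]
2. C_y = 12  [C = 2·N−B = 2·(13/2, 10)−(9, 8)]
   so C = (4, 12)

C = (4, 12)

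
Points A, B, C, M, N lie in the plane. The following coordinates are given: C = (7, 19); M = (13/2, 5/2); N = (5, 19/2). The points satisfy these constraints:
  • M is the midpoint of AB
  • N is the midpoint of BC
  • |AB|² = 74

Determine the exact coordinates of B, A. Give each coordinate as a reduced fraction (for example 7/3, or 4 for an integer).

1. B_x = 3  [B = 2·N−C = 2·(5, 19/2)−(7, 19)]
2. B_y = 0  [B = 2·N−C = 2·(5, 19/2)−(7, 19)]
   so B = (3, 0)
3. A_x = 10  [A = 2·M−B = 2·(13/2, 5/2)−(3, 0)]
4. A_y = 5  [A = 2·M−B = 2·(13/2, 5/2)−(3, 0)]
   so A = (10, 5)

B = (3, 0)
A = (10, 5)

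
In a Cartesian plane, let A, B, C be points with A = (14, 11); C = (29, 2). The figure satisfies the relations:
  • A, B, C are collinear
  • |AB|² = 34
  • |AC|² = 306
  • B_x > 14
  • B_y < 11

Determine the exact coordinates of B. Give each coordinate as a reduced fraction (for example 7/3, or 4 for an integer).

B = (19, 8)

1. B_x = 19  [[A, B, C are collinear ⇒ -9x-15y+291=0] ∩ [|B−(14, 11)|²=34]]
2. B_y = 8  [[A, B, C are collinear ⇒ -9x-15y+291=0] ∩ [|B−(14, 11)|²=34]]
   so B = (19, 8)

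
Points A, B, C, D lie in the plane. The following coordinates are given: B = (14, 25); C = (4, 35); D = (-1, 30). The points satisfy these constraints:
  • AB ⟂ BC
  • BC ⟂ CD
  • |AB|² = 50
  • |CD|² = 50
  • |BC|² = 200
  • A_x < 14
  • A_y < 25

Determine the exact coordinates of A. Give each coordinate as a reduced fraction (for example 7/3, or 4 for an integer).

A = (9, 20)

1. A_x = 9  [[AB ⟂ BC ⇒ 10x-10y+110=0] ∩ [|A−(14, 25)|²=50]]
2. A_y = 20  [[AB ⟂ BC ⇒ 10x-10y+110=0] ∩ [|A−(14, 25)|²=50]]
   so A = (9, 20)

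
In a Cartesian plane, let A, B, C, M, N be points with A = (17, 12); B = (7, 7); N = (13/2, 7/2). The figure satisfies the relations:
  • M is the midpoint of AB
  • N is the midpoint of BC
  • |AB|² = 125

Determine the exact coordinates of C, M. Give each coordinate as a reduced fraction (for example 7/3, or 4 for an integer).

1. M_x = 12  [2·M = A+B = (17, 12)+(7, 7)]
2. M_y = 19/2  [2·M = A+B = (17, 12)+(7, 7)]
   so M = (12, 19/2)
3. C_x = 6  [C = 2·N−B = 2·(13/2, 7/2)−(7, 7)]
4. C_y = 0  [C = 2·N−B = 2·(13/2, 7/2)−(7, 7)]
   so C = (6, 0)

C = (6, 0)
M = (12, 19/2)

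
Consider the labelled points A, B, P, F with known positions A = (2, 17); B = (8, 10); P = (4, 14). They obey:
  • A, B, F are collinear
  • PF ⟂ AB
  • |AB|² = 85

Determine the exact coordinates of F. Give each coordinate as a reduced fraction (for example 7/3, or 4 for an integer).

1. F_x = 368/85  [[A, B, F are collinear ⇒ 7x+6y-116=0] ∩ [PF ⟂ AB ⇒ 6x-7y+74=0]]
2. F_y = 1214/85  [[A, B, F are collinear ⇒ 7x+6y-116=0] ∩ [PF ⟂ AB ⇒ 6x-7y+74=0]]
   so F = (368/85, 1214/85)

F = (368/85, 1214/85)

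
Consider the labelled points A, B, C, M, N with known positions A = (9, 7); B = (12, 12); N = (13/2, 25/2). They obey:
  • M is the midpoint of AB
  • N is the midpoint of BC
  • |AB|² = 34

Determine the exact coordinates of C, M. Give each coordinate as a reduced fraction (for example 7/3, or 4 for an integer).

1. M_x = 21/2  [2·M = A+B = (9, 7)+(12, 12)]
2. M_y = 19/2  [2·M = A+B = (9, 7)+(12, 12)]
   so M = (21/2, 19/2)
3. C_x = 1  [C = 2·N−B = 2·(13/2, 25/2)−(12, 12)]
4. C_y = 13  [C = 2·N−B = 2·(13/2, 25/2)−(12, 12)]
   so C = (1, 13)

C = (1, 13)
M = (21/2, 19/2)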